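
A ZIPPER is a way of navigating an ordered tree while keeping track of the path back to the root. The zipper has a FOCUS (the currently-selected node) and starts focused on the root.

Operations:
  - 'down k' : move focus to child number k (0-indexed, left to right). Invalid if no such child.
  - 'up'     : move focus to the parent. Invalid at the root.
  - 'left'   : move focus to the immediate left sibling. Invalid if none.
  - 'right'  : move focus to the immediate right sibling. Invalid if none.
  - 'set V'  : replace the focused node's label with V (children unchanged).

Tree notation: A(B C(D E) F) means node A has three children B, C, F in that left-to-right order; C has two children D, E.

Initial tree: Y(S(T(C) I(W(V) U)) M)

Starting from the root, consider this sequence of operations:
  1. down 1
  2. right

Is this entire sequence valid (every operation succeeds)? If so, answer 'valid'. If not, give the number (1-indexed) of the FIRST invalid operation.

Step 1 (down 1): focus=M path=1 depth=1 children=[] left=['S'] right=[] parent=Y
Step 2 (right): INVALID

Answer: 2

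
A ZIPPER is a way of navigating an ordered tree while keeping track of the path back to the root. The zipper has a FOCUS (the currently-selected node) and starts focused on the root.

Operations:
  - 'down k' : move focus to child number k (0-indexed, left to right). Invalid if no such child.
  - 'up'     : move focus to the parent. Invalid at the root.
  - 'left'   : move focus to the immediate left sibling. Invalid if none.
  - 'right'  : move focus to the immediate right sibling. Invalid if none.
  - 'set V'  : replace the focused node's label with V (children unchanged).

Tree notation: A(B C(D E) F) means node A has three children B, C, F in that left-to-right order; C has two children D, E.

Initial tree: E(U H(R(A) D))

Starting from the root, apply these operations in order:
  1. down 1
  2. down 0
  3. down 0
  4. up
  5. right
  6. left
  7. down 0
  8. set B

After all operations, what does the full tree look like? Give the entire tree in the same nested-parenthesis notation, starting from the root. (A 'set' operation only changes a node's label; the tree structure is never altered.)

Step 1 (down 1): focus=H path=1 depth=1 children=['R', 'D'] left=['U'] right=[] parent=E
Step 2 (down 0): focus=R path=1/0 depth=2 children=['A'] left=[] right=['D'] parent=H
Step 3 (down 0): focus=A path=1/0/0 depth=3 children=[] left=[] right=[] parent=R
Step 4 (up): focus=R path=1/0 depth=2 children=['A'] left=[] right=['D'] parent=H
Step 5 (right): focus=D path=1/1 depth=2 children=[] left=['R'] right=[] parent=H
Step 6 (left): focus=R path=1/0 depth=2 children=['A'] left=[] right=['D'] parent=H
Step 7 (down 0): focus=A path=1/0/0 depth=3 children=[] left=[] right=[] parent=R
Step 8 (set B): focus=B path=1/0/0 depth=3 children=[] left=[] right=[] parent=R

Answer: E(U H(R(B) D))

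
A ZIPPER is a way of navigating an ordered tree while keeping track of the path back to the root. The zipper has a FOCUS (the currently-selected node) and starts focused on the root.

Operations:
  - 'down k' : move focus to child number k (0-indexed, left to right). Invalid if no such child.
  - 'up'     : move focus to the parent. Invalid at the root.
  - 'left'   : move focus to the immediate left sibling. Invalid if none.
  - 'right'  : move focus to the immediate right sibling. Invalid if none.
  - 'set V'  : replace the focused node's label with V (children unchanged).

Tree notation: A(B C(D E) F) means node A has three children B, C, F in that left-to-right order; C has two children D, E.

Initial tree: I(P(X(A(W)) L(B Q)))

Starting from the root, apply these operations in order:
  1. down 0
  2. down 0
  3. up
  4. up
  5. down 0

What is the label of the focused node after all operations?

Step 1 (down 0): focus=P path=0 depth=1 children=['X', 'L'] left=[] right=[] parent=I
Step 2 (down 0): focus=X path=0/0 depth=2 children=['A'] left=[] right=['L'] parent=P
Step 3 (up): focus=P path=0 depth=1 children=['X', 'L'] left=[] right=[] parent=I
Step 4 (up): focus=I path=root depth=0 children=['P'] (at root)
Step 5 (down 0): focus=P path=0 depth=1 children=['X', 'L'] left=[] right=[] parent=I

Answer: P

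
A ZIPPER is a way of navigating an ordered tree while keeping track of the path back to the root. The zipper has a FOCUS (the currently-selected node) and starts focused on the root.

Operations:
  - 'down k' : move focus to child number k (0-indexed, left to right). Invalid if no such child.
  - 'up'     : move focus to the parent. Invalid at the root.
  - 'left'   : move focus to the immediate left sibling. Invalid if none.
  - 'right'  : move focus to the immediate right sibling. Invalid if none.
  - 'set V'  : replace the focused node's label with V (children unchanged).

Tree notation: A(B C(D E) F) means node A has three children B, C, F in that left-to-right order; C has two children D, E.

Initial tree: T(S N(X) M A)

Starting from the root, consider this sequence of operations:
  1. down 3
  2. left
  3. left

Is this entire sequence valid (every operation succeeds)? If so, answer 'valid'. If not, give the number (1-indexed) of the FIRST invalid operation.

Step 1 (down 3): focus=A path=3 depth=1 children=[] left=['S', 'N', 'M'] right=[] parent=T
Step 2 (left): focus=M path=2 depth=1 children=[] left=['S', 'N'] right=['A'] parent=T
Step 3 (left): focus=N path=1 depth=1 children=['X'] left=['S'] right=['M', 'A'] parent=T

Answer: valid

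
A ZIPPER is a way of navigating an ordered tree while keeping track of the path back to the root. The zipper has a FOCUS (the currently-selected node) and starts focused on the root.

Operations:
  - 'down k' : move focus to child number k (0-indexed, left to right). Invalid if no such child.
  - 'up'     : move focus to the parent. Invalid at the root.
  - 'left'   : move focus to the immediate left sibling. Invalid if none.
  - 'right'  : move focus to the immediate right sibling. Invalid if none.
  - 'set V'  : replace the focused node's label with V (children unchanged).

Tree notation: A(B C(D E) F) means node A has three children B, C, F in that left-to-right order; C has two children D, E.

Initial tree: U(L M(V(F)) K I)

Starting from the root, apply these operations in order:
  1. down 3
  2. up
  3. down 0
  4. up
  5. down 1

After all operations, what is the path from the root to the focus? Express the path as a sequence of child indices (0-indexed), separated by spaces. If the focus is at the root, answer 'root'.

Step 1 (down 3): focus=I path=3 depth=1 children=[] left=['L', 'M', 'K'] right=[] parent=U
Step 2 (up): focus=U path=root depth=0 children=['L', 'M', 'K', 'I'] (at root)
Step 3 (down 0): focus=L path=0 depth=1 children=[] left=[] right=['M', 'K', 'I'] parent=U
Step 4 (up): focus=U path=root depth=0 children=['L', 'M', 'K', 'I'] (at root)
Step 5 (down 1): focus=M path=1 depth=1 children=['V'] left=['L'] right=['K', 'I'] parent=U

Answer: 1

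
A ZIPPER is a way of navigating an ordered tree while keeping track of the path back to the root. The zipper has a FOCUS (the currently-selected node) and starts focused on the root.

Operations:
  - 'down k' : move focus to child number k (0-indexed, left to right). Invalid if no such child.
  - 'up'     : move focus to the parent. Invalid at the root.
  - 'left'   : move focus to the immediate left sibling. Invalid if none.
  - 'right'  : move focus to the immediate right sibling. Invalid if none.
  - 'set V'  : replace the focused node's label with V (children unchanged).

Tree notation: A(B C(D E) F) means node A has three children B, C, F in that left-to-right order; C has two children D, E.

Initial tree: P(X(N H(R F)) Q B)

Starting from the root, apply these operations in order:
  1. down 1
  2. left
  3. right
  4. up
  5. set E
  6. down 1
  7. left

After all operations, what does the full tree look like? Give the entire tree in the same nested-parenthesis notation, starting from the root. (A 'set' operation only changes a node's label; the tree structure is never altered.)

Step 1 (down 1): focus=Q path=1 depth=1 children=[] left=['X'] right=['B'] parent=P
Step 2 (left): focus=X path=0 depth=1 children=['N', 'H'] left=[] right=['Q', 'B'] parent=P
Step 3 (right): focus=Q path=1 depth=1 children=[] left=['X'] right=['B'] parent=P
Step 4 (up): focus=P path=root depth=0 children=['X', 'Q', 'B'] (at root)
Step 5 (set E): focus=E path=root depth=0 children=['X', 'Q', 'B'] (at root)
Step 6 (down 1): focus=Q path=1 depth=1 children=[] left=['X'] right=['B'] parent=E
Step 7 (left): focus=X path=0 depth=1 children=['N', 'H'] left=[] right=['Q', 'B'] parent=E

Answer: E(X(N H(R F)) Q B)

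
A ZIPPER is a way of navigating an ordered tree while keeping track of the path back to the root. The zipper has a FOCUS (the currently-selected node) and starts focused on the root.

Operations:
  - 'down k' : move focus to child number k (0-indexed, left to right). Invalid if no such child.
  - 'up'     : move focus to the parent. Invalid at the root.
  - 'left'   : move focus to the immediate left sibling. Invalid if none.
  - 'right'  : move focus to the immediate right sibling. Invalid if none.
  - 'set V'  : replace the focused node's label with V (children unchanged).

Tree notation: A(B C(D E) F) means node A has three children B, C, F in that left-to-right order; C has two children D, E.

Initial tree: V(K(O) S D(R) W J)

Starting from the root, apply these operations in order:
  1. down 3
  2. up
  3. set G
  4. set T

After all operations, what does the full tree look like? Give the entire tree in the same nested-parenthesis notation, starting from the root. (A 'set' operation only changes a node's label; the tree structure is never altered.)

Answer: T(K(O) S D(R) W J)

Derivation:
Step 1 (down 3): focus=W path=3 depth=1 children=[] left=['K', 'S', 'D'] right=['J'] parent=V
Step 2 (up): focus=V path=root depth=0 children=['K', 'S', 'D', 'W', 'J'] (at root)
Step 3 (set G): focus=G path=root depth=0 children=['K', 'S', 'D', 'W', 'J'] (at root)
Step 4 (set T): focus=T path=root depth=0 children=['K', 'S', 'D', 'W', 'J'] (at root)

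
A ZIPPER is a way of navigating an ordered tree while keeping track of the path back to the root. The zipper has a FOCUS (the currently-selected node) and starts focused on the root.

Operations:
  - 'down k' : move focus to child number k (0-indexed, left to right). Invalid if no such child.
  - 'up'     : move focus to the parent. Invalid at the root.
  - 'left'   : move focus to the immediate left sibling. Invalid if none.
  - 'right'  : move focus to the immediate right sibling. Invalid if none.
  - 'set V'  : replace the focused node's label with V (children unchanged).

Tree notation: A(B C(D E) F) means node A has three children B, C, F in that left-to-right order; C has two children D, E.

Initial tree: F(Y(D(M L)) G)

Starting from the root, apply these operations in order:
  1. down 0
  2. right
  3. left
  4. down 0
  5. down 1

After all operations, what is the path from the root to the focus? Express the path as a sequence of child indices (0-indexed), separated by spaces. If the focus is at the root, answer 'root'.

Step 1 (down 0): focus=Y path=0 depth=1 children=['D'] left=[] right=['G'] parent=F
Step 2 (right): focus=G path=1 depth=1 children=[] left=['Y'] right=[] parent=F
Step 3 (left): focus=Y path=0 depth=1 children=['D'] left=[] right=['G'] parent=F
Step 4 (down 0): focus=D path=0/0 depth=2 children=['M', 'L'] left=[] right=[] parent=Y
Step 5 (down 1): focus=L path=0/0/1 depth=3 children=[] left=['M'] right=[] parent=D

Answer: 0 0 1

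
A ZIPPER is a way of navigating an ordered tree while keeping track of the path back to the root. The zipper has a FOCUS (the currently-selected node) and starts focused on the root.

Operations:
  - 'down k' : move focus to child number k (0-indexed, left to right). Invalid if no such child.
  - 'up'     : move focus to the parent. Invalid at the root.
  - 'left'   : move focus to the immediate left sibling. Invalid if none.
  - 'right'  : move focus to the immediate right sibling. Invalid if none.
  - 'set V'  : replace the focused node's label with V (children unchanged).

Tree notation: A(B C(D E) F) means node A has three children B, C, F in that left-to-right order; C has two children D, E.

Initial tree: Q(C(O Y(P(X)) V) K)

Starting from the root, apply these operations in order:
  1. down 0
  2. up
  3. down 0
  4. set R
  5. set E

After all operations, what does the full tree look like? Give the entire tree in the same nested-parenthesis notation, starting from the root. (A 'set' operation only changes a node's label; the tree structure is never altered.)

Answer: Q(E(O Y(P(X)) V) K)

Derivation:
Step 1 (down 0): focus=C path=0 depth=1 children=['O', 'Y', 'V'] left=[] right=['K'] parent=Q
Step 2 (up): focus=Q path=root depth=0 children=['C', 'K'] (at root)
Step 3 (down 0): focus=C path=0 depth=1 children=['O', 'Y', 'V'] left=[] right=['K'] parent=Q
Step 4 (set R): focus=R path=0 depth=1 children=['O', 'Y', 'V'] left=[] right=['K'] parent=Q
Step 5 (set E): focus=E path=0 depth=1 children=['O', 'Y', 'V'] left=[] right=['K'] parent=Q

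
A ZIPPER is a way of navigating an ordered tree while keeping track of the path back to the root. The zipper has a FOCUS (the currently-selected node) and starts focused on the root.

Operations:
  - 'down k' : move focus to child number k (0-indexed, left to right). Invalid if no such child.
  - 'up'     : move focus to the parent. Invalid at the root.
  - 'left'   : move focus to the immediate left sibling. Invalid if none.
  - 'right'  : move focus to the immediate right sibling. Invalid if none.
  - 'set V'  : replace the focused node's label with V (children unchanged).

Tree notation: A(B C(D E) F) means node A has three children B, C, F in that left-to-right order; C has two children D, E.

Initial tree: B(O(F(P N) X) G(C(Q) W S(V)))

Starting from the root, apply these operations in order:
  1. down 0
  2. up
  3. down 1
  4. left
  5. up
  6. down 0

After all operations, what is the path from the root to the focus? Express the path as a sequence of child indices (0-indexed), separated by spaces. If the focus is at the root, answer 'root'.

Answer: 0

Derivation:
Step 1 (down 0): focus=O path=0 depth=1 children=['F', 'X'] left=[] right=['G'] parent=B
Step 2 (up): focus=B path=root depth=0 children=['O', 'G'] (at root)
Step 3 (down 1): focus=G path=1 depth=1 children=['C', 'W', 'S'] left=['O'] right=[] parent=B
Step 4 (left): focus=O path=0 depth=1 children=['F', 'X'] left=[] right=['G'] parent=B
Step 5 (up): focus=B path=root depth=0 children=['O', 'G'] (at root)
Step 6 (down 0): focus=O path=0 depth=1 children=['F', 'X'] left=[] right=['G'] parent=B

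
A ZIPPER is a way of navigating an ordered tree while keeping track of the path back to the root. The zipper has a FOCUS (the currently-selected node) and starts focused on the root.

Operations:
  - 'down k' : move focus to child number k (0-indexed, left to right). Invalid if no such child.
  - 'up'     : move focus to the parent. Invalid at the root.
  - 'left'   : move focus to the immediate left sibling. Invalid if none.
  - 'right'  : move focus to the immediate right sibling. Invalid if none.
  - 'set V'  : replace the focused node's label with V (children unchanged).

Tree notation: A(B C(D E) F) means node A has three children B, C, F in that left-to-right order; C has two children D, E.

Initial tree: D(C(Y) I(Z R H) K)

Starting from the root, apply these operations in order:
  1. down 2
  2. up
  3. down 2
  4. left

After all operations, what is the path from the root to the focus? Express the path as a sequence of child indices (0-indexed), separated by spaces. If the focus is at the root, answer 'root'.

Answer: 1

Derivation:
Step 1 (down 2): focus=K path=2 depth=1 children=[] left=['C', 'I'] right=[] parent=D
Step 2 (up): focus=D path=root depth=0 children=['C', 'I', 'K'] (at root)
Step 3 (down 2): focus=K path=2 depth=1 children=[] left=['C', 'I'] right=[] parent=D
Step 4 (left): focus=I path=1 depth=1 children=['Z', 'R', 'H'] left=['C'] right=['K'] parent=D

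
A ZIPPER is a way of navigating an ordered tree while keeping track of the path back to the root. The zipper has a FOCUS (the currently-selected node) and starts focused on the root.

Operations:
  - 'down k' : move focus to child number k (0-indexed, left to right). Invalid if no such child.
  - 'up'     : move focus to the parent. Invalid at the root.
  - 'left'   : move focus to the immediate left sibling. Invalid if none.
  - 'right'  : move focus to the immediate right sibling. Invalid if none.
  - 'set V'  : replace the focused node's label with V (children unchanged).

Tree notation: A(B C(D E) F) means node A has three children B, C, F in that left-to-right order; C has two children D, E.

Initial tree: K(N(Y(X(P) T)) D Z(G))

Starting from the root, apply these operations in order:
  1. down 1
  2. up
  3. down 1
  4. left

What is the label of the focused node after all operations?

Step 1 (down 1): focus=D path=1 depth=1 children=[] left=['N'] right=['Z'] parent=K
Step 2 (up): focus=K path=root depth=0 children=['N', 'D', 'Z'] (at root)
Step 3 (down 1): focus=D path=1 depth=1 children=[] left=['N'] right=['Z'] parent=K
Step 4 (left): focus=N path=0 depth=1 children=['Y'] left=[] right=['D', 'Z'] parent=K

Answer: N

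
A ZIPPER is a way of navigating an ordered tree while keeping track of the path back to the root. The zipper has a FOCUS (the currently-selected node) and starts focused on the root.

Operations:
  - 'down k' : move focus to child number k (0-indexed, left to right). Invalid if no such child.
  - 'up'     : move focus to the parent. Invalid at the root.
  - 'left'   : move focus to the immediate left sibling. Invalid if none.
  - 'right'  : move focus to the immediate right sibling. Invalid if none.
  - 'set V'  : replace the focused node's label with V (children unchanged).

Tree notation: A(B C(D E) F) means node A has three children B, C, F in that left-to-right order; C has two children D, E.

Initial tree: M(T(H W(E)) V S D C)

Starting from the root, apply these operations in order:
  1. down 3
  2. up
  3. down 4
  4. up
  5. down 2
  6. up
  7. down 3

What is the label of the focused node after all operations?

Answer: D

Derivation:
Step 1 (down 3): focus=D path=3 depth=1 children=[] left=['T', 'V', 'S'] right=['C'] parent=M
Step 2 (up): focus=M path=root depth=0 children=['T', 'V', 'S', 'D', 'C'] (at root)
Step 3 (down 4): focus=C path=4 depth=1 children=[] left=['T', 'V', 'S', 'D'] right=[] parent=M
Step 4 (up): focus=M path=root depth=0 children=['T', 'V', 'S', 'D', 'C'] (at root)
Step 5 (down 2): focus=S path=2 depth=1 children=[] left=['T', 'V'] right=['D', 'C'] parent=M
Step 6 (up): focus=M path=root depth=0 children=['T', 'V', 'S', 'D', 'C'] (at root)
Step 7 (down 3): focus=D path=3 depth=1 children=[] left=['T', 'V', 'S'] right=['C'] parent=M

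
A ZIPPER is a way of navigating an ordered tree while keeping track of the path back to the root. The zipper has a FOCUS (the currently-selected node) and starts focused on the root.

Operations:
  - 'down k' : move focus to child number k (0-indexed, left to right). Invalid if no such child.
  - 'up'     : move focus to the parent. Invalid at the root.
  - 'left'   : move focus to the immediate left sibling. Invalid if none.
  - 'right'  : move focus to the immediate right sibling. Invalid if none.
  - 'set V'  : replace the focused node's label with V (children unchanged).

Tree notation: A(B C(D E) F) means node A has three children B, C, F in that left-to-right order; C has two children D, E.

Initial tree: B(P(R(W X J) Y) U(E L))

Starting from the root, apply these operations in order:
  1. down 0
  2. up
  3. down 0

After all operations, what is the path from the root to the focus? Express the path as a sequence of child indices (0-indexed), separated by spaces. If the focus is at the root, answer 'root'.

Step 1 (down 0): focus=P path=0 depth=1 children=['R', 'Y'] left=[] right=['U'] parent=B
Step 2 (up): focus=B path=root depth=0 children=['P', 'U'] (at root)
Step 3 (down 0): focus=P path=0 depth=1 children=['R', 'Y'] left=[] right=['U'] parent=B

Answer: 0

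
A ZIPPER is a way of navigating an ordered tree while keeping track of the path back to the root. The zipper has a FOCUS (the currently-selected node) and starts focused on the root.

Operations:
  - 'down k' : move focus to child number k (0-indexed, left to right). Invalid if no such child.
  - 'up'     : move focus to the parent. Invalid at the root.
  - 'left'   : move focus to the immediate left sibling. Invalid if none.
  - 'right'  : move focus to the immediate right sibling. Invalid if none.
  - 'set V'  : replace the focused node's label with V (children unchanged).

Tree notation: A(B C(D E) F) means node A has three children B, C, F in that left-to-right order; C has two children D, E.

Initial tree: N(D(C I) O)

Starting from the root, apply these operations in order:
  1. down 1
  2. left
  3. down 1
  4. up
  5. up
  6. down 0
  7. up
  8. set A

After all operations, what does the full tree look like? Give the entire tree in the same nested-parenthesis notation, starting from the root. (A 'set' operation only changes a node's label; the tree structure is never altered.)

Step 1 (down 1): focus=O path=1 depth=1 children=[] left=['D'] right=[] parent=N
Step 2 (left): focus=D path=0 depth=1 children=['C', 'I'] left=[] right=['O'] parent=N
Step 3 (down 1): focus=I path=0/1 depth=2 children=[] left=['C'] right=[] parent=D
Step 4 (up): focus=D path=0 depth=1 children=['C', 'I'] left=[] right=['O'] parent=N
Step 5 (up): focus=N path=root depth=0 children=['D', 'O'] (at root)
Step 6 (down 0): focus=D path=0 depth=1 children=['C', 'I'] left=[] right=['O'] parent=N
Step 7 (up): focus=N path=root depth=0 children=['D', 'O'] (at root)
Step 8 (set A): focus=A path=root depth=0 children=['D', 'O'] (at root)

Answer: A(D(C I) O)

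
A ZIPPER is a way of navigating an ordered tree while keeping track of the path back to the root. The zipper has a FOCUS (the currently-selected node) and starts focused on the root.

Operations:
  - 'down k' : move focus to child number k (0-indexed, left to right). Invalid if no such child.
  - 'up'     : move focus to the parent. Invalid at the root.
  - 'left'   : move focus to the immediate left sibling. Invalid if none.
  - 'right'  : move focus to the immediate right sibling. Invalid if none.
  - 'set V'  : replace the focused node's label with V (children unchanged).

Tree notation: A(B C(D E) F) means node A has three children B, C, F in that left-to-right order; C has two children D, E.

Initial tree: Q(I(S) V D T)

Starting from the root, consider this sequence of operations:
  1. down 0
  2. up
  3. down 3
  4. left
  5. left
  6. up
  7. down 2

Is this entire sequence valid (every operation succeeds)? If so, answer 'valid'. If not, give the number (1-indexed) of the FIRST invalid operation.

Step 1 (down 0): focus=I path=0 depth=1 children=['S'] left=[] right=['V', 'D', 'T'] parent=Q
Step 2 (up): focus=Q path=root depth=0 children=['I', 'V', 'D', 'T'] (at root)
Step 3 (down 3): focus=T path=3 depth=1 children=[] left=['I', 'V', 'D'] right=[] parent=Q
Step 4 (left): focus=D path=2 depth=1 children=[] left=['I', 'V'] right=['T'] parent=Q
Step 5 (left): focus=V path=1 depth=1 children=[] left=['I'] right=['D', 'T'] parent=Q
Step 6 (up): focus=Q path=root depth=0 children=['I', 'V', 'D', 'T'] (at root)
Step 7 (down 2): focus=D path=2 depth=1 children=[] left=['I', 'V'] right=['T'] parent=Q

Answer: valid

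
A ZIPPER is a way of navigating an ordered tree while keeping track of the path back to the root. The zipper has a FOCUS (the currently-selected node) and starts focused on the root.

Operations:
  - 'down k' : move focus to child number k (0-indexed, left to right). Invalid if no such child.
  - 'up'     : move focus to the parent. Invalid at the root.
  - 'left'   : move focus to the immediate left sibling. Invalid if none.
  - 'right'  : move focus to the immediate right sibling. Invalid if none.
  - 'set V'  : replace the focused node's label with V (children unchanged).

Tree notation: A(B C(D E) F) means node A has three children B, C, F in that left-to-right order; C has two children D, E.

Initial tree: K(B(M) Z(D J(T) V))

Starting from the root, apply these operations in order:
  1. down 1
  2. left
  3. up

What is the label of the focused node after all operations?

Answer: K

Derivation:
Step 1 (down 1): focus=Z path=1 depth=1 children=['D', 'J', 'V'] left=['B'] right=[] parent=K
Step 2 (left): focus=B path=0 depth=1 children=['M'] left=[] right=['Z'] parent=K
Step 3 (up): focus=K path=root depth=0 children=['B', 'Z'] (at root)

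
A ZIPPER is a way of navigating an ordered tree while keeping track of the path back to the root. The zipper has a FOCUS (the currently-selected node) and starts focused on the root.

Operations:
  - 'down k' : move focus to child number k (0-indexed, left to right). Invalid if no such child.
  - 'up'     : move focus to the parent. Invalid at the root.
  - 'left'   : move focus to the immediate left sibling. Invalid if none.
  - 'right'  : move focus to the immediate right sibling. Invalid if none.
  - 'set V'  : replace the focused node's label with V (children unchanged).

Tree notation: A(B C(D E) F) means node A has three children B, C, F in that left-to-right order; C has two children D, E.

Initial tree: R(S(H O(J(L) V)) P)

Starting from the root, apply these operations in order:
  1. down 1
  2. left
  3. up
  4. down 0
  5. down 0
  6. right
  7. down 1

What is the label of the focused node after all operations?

Answer: V

Derivation:
Step 1 (down 1): focus=P path=1 depth=1 children=[] left=['S'] right=[] parent=R
Step 2 (left): focus=S path=0 depth=1 children=['H', 'O'] left=[] right=['P'] parent=R
Step 3 (up): focus=R path=root depth=0 children=['S', 'P'] (at root)
Step 4 (down 0): focus=S path=0 depth=1 children=['H', 'O'] left=[] right=['P'] parent=R
Step 5 (down 0): focus=H path=0/0 depth=2 children=[] left=[] right=['O'] parent=S
Step 6 (right): focus=O path=0/1 depth=2 children=['J', 'V'] left=['H'] right=[] parent=S
Step 7 (down 1): focus=V path=0/1/1 depth=3 children=[] left=['J'] right=[] parent=O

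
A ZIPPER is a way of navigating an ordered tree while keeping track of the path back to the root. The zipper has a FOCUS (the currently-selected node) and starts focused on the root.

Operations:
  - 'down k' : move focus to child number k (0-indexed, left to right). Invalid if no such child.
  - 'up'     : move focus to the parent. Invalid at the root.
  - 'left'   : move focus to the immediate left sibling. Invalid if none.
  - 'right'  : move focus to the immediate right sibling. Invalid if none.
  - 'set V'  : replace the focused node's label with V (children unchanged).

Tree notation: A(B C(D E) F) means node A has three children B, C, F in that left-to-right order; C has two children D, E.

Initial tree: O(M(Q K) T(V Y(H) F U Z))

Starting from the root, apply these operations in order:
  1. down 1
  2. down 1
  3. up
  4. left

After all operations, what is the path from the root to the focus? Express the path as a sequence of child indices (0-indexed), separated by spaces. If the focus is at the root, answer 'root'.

Step 1 (down 1): focus=T path=1 depth=1 children=['V', 'Y', 'F', 'U', 'Z'] left=['M'] right=[] parent=O
Step 2 (down 1): focus=Y path=1/1 depth=2 children=['H'] left=['V'] right=['F', 'U', 'Z'] parent=T
Step 3 (up): focus=T path=1 depth=1 children=['V', 'Y', 'F', 'U', 'Z'] left=['M'] right=[] parent=O
Step 4 (left): focus=M path=0 depth=1 children=['Q', 'K'] left=[] right=['T'] parent=O

Answer: 0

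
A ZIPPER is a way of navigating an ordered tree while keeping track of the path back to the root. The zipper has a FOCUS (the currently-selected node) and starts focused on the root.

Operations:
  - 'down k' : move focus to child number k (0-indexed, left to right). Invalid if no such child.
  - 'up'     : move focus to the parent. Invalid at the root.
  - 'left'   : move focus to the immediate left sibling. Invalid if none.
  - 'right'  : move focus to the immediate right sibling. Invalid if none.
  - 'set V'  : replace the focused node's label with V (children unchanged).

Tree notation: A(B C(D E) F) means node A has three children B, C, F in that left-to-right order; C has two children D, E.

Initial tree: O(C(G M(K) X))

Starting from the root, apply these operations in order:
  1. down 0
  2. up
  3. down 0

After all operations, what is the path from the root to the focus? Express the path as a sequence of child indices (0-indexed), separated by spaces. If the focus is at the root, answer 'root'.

Answer: 0

Derivation:
Step 1 (down 0): focus=C path=0 depth=1 children=['G', 'M', 'X'] left=[] right=[] parent=O
Step 2 (up): focus=O path=root depth=0 children=['C'] (at root)
Step 3 (down 0): focus=C path=0 depth=1 children=['G', 'M', 'X'] left=[] right=[] parent=O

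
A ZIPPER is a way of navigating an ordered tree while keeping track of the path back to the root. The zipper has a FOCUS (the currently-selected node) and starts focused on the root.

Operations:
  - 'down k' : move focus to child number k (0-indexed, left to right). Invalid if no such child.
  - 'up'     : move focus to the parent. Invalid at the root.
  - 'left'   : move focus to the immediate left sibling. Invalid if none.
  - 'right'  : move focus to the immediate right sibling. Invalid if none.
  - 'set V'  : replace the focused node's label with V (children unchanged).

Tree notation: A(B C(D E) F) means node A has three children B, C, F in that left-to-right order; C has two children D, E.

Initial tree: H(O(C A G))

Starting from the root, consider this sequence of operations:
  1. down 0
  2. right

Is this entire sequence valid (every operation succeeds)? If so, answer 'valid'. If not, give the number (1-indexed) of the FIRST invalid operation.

Answer: 2

Derivation:
Step 1 (down 0): focus=O path=0 depth=1 children=['C', 'A', 'G'] left=[] right=[] parent=H
Step 2 (right): INVALID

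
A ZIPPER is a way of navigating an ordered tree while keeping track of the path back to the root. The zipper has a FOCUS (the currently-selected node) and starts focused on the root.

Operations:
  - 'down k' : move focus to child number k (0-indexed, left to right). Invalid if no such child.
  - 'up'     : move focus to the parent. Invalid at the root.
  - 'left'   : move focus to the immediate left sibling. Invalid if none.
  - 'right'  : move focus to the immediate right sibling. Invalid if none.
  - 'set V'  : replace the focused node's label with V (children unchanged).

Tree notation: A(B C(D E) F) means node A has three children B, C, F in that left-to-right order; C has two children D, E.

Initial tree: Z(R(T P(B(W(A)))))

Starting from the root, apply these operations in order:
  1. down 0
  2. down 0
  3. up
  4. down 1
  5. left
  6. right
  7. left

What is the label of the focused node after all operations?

Step 1 (down 0): focus=R path=0 depth=1 children=['T', 'P'] left=[] right=[] parent=Z
Step 2 (down 0): focus=T path=0/0 depth=2 children=[] left=[] right=['P'] parent=R
Step 3 (up): focus=R path=0 depth=1 children=['T', 'P'] left=[] right=[] parent=Z
Step 4 (down 1): focus=P path=0/1 depth=2 children=['B'] left=['T'] right=[] parent=R
Step 5 (left): focus=T path=0/0 depth=2 children=[] left=[] right=['P'] parent=R
Step 6 (right): focus=P path=0/1 depth=2 children=['B'] left=['T'] right=[] parent=R
Step 7 (left): focus=T path=0/0 depth=2 children=[] left=[] right=['P'] parent=R

Answer: T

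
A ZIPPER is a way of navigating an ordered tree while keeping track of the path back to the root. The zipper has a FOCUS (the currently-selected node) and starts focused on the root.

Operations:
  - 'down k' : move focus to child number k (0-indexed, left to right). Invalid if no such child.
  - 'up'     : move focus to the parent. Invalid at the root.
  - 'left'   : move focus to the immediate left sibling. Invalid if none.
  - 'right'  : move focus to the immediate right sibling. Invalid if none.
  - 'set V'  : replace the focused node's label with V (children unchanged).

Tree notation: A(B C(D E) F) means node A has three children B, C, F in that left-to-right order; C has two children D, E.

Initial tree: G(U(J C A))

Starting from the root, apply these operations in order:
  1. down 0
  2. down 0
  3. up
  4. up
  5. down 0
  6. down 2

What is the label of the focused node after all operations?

Answer: A

Derivation:
Step 1 (down 0): focus=U path=0 depth=1 children=['J', 'C', 'A'] left=[] right=[] parent=G
Step 2 (down 0): focus=J path=0/0 depth=2 children=[] left=[] right=['C', 'A'] parent=U
Step 3 (up): focus=U path=0 depth=1 children=['J', 'C', 'A'] left=[] right=[] parent=G
Step 4 (up): focus=G path=root depth=0 children=['U'] (at root)
Step 5 (down 0): focus=U path=0 depth=1 children=['J', 'C', 'A'] left=[] right=[] parent=G
Step 6 (down 2): focus=A path=0/2 depth=2 children=[] left=['J', 'C'] right=[] parent=U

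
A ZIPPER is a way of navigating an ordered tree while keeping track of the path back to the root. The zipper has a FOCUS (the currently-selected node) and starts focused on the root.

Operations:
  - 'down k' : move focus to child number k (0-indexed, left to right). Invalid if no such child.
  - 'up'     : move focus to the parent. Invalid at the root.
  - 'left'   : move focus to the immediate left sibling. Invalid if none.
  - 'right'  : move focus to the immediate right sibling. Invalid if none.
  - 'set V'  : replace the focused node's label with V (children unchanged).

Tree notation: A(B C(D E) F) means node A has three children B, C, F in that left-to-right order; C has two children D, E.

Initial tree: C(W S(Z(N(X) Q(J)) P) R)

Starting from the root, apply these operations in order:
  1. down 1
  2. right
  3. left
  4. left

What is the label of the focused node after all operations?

Answer: W

Derivation:
Step 1 (down 1): focus=S path=1 depth=1 children=['Z', 'P'] left=['W'] right=['R'] parent=C
Step 2 (right): focus=R path=2 depth=1 children=[] left=['W', 'S'] right=[] parent=C
Step 3 (left): focus=S path=1 depth=1 children=['Z', 'P'] left=['W'] right=['R'] parent=C
Step 4 (left): focus=W path=0 depth=1 children=[] left=[] right=['S', 'R'] parent=C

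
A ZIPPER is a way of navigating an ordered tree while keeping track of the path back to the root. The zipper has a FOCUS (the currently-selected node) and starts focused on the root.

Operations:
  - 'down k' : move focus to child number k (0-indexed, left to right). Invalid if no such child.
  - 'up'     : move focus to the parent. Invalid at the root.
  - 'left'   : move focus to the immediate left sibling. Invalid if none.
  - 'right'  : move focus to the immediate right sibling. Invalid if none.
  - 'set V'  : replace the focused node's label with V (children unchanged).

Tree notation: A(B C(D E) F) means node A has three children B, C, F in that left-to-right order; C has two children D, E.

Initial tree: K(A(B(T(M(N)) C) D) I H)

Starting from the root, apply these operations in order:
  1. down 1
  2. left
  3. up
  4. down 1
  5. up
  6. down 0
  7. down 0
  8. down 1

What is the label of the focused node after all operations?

Answer: C

Derivation:
Step 1 (down 1): focus=I path=1 depth=1 children=[] left=['A'] right=['H'] parent=K
Step 2 (left): focus=A path=0 depth=1 children=['B', 'D'] left=[] right=['I', 'H'] parent=K
Step 3 (up): focus=K path=root depth=0 children=['A', 'I', 'H'] (at root)
Step 4 (down 1): focus=I path=1 depth=1 children=[] left=['A'] right=['H'] parent=K
Step 5 (up): focus=K path=root depth=0 children=['A', 'I', 'H'] (at root)
Step 6 (down 0): focus=A path=0 depth=1 children=['B', 'D'] left=[] right=['I', 'H'] parent=K
Step 7 (down 0): focus=B path=0/0 depth=2 children=['T', 'C'] left=[] right=['D'] parent=A
Step 8 (down 1): focus=C path=0/0/1 depth=3 children=[] left=['T'] right=[] parent=B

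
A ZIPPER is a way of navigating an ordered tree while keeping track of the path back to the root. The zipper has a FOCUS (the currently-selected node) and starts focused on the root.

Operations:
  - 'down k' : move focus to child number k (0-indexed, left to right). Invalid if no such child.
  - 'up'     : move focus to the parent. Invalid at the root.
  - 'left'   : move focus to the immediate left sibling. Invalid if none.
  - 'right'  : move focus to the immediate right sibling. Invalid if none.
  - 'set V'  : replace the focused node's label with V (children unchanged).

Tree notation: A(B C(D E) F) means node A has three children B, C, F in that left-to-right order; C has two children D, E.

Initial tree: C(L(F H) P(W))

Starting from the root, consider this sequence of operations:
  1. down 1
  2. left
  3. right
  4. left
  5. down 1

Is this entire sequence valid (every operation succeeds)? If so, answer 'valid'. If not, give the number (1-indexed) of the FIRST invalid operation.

Step 1 (down 1): focus=P path=1 depth=1 children=['W'] left=['L'] right=[] parent=C
Step 2 (left): focus=L path=0 depth=1 children=['F', 'H'] left=[] right=['P'] parent=C
Step 3 (right): focus=P path=1 depth=1 children=['W'] left=['L'] right=[] parent=C
Step 4 (left): focus=L path=0 depth=1 children=['F', 'H'] left=[] right=['P'] parent=C
Step 5 (down 1): focus=H path=0/1 depth=2 children=[] left=['F'] right=[] parent=L

Answer: valid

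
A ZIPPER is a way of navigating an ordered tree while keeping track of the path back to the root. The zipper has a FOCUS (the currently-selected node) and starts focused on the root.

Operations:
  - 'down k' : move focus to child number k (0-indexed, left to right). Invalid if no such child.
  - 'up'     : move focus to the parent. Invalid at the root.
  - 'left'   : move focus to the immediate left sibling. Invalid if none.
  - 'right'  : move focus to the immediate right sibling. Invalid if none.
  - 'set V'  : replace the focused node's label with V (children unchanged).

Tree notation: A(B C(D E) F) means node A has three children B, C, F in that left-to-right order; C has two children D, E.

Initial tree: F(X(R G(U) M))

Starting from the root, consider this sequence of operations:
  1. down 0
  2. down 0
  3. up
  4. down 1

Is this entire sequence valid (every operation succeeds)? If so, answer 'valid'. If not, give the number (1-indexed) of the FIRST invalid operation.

Step 1 (down 0): focus=X path=0 depth=1 children=['R', 'G', 'M'] left=[] right=[] parent=F
Step 2 (down 0): focus=R path=0/0 depth=2 children=[] left=[] right=['G', 'M'] parent=X
Step 3 (up): focus=X path=0 depth=1 children=['R', 'G', 'M'] left=[] right=[] parent=F
Step 4 (down 1): focus=G path=0/1 depth=2 children=['U'] left=['R'] right=['M'] parent=X

Answer: valid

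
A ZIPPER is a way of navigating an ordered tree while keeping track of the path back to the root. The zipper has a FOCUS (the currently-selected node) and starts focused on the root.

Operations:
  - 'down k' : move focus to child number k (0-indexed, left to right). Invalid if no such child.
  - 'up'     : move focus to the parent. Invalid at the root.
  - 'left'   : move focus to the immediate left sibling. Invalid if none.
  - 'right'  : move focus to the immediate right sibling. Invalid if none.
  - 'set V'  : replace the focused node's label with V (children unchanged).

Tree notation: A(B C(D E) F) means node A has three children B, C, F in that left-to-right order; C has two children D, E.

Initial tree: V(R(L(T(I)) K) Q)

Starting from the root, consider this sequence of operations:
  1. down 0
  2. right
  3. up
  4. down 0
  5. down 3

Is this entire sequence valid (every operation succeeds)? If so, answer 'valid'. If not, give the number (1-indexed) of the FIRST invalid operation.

Step 1 (down 0): focus=R path=0 depth=1 children=['L', 'K'] left=[] right=['Q'] parent=V
Step 2 (right): focus=Q path=1 depth=1 children=[] left=['R'] right=[] parent=V
Step 3 (up): focus=V path=root depth=0 children=['R', 'Q'] (at root)
Step 4 (down 0): focus=R path=0 depth=1 children=['L', 'K'] left=[] right=['Q'] parent=V
Step 5 (down 3): INVALID

Answer: 5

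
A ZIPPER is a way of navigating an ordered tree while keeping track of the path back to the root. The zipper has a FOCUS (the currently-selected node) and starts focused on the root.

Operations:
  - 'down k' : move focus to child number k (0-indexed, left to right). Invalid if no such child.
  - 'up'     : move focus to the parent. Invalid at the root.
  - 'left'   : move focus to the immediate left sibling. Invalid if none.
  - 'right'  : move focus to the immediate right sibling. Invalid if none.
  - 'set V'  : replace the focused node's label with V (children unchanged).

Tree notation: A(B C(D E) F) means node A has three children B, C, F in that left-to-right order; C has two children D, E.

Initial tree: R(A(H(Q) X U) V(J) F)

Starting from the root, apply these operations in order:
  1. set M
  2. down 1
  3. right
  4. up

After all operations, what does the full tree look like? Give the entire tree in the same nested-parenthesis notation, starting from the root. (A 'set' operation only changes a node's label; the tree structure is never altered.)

Answer: M(A(H(Q) X U) V(J) F)

Derivation:
Step 1 (set M): focus=M path=root depth=0 children=['A', 'V', 'F'] (at root)
Step 2 (down 1): focus=V path=1 depth=1 children=['J'] left=['A'] right=['F'] parent=M
Step 3 (right): focus=F path=2 depth=1 children=[] left=['A', 'V'] right=[] parent=M
Step 4 (up): focus=M path=root depth=0 children=['A', 'V', 'F'] (at root)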